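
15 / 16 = 0.94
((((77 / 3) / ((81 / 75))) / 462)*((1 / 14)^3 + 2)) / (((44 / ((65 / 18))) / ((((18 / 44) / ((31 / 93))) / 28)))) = 810875 / 2190633984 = 0.00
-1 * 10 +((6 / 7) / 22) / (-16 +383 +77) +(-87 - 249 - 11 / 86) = -169612323 / 490028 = -346.13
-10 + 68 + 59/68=4003/68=58.87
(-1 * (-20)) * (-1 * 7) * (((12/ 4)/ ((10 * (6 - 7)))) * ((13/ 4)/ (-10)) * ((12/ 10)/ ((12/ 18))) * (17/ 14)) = -5967/ 200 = -29.84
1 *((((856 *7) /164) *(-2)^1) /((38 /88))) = -131824 /779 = -169.22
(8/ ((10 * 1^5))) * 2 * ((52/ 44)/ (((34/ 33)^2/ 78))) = 200772/ 1445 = 138.94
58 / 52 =29 / 26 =1.12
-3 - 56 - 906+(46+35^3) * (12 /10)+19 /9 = 2274404 /45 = 50542.31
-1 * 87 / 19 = -87 / 19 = -4.58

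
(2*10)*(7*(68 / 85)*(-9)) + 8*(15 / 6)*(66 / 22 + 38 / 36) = -8342 / 9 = -926.89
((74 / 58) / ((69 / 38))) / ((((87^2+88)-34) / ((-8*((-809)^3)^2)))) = -3153308324758165577968 / 15253623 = -206725203891440.45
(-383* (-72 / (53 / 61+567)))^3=9296369031104163 / 81182737000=114511.65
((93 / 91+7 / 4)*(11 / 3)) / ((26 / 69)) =255277 / 9464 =26.97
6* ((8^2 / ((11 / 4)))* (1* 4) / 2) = 3072 / 11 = 279.27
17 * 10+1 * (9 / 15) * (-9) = 164.60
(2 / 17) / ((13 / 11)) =22 / 221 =0.10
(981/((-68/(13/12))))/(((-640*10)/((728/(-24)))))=-128947/1740800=-0.07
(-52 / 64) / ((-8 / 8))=13 / 16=0.81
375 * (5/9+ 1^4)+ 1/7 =12253/21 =583.48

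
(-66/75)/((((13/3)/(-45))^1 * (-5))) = -594/325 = -1.83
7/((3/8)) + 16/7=440/21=20.95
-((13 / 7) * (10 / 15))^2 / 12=-169 / 1323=-0.13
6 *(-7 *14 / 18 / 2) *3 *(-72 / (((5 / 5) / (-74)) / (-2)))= 522144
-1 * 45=-45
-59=-59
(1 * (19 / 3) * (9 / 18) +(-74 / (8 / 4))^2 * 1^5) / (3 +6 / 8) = 16466 / 45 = 365.91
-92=-92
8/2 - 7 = -3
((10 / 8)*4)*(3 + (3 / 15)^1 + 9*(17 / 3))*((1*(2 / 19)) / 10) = 271 / 95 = 2.85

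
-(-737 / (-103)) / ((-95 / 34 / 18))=451044 / 9785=46.10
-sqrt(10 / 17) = -sqrt(170) / 17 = -0.77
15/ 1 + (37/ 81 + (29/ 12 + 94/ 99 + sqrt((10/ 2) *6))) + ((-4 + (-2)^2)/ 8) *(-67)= sqrt(30) + 67085/ 3564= 24.30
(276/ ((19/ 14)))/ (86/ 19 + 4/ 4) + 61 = 489/ 5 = 97.80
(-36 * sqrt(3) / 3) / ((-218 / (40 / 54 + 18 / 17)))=1652 * sqrt(3) / 16677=0.17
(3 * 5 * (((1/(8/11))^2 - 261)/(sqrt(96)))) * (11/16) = -912065 * sqrt(6)/8192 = -272.72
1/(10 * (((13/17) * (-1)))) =-17/130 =-0.13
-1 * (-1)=1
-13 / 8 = -1.62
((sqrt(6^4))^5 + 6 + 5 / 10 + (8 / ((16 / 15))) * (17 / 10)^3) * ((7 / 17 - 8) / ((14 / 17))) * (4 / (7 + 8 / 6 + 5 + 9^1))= -9360170754993 / 93800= -99788600.80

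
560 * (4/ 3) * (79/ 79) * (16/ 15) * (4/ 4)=7168/ 9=796.44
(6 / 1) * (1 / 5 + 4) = 126 / 5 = 25.20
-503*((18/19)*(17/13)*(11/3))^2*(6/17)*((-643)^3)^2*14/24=-9213797421003045626617554/61009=-151023577193578744556.01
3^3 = 27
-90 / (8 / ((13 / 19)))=-585 / 76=-7.70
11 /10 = 1.10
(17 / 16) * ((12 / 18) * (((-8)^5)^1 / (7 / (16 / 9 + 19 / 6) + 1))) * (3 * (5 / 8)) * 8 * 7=-43380736 / 43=-1008854.33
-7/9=-0.78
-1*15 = -15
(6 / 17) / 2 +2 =37 / 17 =2.18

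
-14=-14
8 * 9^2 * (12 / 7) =7776 / 7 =1110.86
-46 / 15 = -3.07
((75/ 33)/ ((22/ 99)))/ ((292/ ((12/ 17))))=675/ 27302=0.02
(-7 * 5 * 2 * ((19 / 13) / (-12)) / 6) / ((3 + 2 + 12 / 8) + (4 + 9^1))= 665 / 9126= 0.07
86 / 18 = 43 / 9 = 4.78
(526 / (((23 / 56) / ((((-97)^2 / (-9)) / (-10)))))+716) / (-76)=-34829203 / 19665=-1771.13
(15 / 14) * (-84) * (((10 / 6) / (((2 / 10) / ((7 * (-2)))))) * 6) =63000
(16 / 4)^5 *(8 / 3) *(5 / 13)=1050.26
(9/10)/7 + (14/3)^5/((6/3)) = 1106.76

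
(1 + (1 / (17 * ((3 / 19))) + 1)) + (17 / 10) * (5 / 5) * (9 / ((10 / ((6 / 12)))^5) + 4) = 14969607803 / 1632000000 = 9.17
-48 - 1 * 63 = -111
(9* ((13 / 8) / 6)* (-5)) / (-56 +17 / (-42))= 4095 / 18952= 0.22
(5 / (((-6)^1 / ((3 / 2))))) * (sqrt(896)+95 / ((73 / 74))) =-17575 / 146-10 * sqrt(14) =-157.79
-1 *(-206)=206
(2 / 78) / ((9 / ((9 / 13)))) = 1 / 507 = 0.00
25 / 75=1 / 3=0.33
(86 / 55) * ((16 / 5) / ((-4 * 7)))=-344 / 1925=-0.18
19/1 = 19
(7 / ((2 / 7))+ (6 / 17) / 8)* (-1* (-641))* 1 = 1069829 / 68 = 15732.78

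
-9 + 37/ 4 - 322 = -1287/ 4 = -321.75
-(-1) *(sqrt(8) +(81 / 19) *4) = 2 *sqrt(2) +324 / 19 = 19.88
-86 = -86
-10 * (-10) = 100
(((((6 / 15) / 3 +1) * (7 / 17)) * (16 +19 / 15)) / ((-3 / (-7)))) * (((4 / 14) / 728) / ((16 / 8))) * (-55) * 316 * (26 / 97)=-225071 / 13095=-17.19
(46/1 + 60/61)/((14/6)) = 8598/427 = 20.14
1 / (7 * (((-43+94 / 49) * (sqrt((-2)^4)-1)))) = -7 / 6039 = -0.00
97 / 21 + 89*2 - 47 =2848 / 21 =135.62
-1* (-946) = 946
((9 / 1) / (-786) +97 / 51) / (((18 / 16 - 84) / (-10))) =0.23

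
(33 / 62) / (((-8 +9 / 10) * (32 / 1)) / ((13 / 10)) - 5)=-143 / 48298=-0.00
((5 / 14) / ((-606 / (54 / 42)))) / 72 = -5 / 475104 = -0.00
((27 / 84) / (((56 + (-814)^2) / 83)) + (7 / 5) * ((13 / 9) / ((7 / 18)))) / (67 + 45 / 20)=0.08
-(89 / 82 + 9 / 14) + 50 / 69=-1.00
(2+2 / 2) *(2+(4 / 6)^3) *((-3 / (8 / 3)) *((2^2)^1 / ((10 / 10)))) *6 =-186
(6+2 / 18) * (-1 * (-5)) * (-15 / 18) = -1375 / 54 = -25.46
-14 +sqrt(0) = -14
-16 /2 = -8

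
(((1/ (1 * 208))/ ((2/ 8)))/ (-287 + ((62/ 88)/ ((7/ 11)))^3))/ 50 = -2744/ 2037890725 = -0.00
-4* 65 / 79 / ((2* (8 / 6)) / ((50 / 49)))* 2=-9750 / 3871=-2.52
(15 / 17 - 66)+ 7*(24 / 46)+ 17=-17386 / 391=-44.47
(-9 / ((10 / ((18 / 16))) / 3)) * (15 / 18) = -81 / 32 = -2.53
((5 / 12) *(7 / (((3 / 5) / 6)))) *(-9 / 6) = -175 / 4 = -43.75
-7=-7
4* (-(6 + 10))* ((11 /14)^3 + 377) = -8286552 /343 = -24159.04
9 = 9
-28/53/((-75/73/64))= 130816/3975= 32.91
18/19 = 0.95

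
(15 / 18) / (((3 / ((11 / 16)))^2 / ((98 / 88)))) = 2695 / 55296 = 0.05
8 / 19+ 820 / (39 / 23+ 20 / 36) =1614394 / 4427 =364.67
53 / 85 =0.62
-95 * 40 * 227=-862600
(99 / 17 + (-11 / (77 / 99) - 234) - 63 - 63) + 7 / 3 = -130657 / 357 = -365.99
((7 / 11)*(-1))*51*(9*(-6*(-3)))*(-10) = 52576.36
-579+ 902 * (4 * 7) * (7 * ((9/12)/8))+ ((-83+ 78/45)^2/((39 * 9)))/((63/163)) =16043.93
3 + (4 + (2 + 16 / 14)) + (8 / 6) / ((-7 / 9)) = 59 / 7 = 8.43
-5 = -5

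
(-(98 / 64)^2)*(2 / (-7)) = 343 / 512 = 0.67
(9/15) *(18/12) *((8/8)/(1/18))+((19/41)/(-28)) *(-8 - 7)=94413/5740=16.45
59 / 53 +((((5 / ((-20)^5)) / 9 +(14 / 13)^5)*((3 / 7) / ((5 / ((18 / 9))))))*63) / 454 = 16405287549924413 / 14294483465600000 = 1.15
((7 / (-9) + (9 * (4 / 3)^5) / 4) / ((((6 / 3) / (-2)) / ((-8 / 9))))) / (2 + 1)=1880 / 729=2.58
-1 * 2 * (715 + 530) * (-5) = 12450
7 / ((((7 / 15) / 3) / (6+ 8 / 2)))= 450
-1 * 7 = -7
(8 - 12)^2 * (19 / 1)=304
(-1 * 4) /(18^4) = -1 /26244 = -0.00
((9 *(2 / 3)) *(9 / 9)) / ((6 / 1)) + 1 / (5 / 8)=13 / 5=2.60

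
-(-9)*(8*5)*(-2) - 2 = -722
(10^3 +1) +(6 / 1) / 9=3005 / 3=1001.67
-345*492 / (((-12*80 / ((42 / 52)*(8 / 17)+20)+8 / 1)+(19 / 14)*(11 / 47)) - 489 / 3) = 20960287320 / 24917621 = 841.18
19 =19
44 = 44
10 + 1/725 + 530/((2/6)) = 1160001/725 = 1600.00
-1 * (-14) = 14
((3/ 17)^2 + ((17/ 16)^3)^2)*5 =35633761925/ 4848615424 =7.35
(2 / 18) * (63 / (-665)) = -1 / 95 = -0.01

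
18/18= 1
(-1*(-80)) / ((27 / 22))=1760 / 27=65.19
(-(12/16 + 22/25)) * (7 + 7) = -1141/50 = -22.82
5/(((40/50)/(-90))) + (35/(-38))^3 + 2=-30798631/54872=-561.28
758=758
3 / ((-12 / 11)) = -11 / 4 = -2.75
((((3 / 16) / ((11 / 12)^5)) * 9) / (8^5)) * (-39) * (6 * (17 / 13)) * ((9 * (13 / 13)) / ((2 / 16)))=-9034497 / 5153632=-1.75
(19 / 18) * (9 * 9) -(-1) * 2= 87.50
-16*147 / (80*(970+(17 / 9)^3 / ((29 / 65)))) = -3107727 / 104130575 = -0.03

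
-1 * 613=-613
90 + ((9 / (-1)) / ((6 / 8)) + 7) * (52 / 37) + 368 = 16686 / 37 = 450.97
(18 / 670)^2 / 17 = 81 / 1907825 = 0.00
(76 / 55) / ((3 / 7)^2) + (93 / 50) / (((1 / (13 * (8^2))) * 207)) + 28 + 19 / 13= 32902039 / 740025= 44.46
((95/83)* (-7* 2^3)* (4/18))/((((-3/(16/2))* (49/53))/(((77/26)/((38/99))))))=1026080/3237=316.98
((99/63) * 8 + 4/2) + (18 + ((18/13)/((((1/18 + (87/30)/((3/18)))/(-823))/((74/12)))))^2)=473277612086112/2919692503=162098.44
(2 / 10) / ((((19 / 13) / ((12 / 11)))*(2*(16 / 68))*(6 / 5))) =221 / 836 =0.26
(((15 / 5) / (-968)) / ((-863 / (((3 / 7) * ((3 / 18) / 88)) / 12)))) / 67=1 / 275823747584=0.00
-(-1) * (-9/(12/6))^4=6561/16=410.06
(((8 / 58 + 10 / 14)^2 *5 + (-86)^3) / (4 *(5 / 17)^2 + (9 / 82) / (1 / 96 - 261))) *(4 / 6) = -2593819804683238335 / 2114035134134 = -1226952.08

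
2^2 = 4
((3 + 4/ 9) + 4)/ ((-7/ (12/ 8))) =-1.60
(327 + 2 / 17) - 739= -411.88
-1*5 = -5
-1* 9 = -9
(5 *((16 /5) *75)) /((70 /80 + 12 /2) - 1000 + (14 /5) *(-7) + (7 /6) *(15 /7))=-48000 /40409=-1.19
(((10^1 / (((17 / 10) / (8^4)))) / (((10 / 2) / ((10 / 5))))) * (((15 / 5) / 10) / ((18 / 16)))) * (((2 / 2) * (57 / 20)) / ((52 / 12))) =1867776 / 1105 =1690.30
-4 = -4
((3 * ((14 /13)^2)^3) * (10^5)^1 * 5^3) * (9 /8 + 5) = 1729440300000000 /4826809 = 358298888.56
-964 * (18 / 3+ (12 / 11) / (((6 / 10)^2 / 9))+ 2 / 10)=-1774724 / 55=-32267.71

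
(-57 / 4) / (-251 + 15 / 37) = 111 / 1952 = 0.06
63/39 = 21/13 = 1.62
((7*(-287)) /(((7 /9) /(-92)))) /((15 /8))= 633696 /5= 126739.20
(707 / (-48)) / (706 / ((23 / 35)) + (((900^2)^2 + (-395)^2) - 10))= -16261 / 724334573426640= -0.00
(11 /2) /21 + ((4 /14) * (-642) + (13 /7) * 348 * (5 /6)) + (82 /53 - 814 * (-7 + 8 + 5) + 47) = -9972587 /2226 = -4480.05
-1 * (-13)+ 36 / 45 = 69 / 5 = 13.80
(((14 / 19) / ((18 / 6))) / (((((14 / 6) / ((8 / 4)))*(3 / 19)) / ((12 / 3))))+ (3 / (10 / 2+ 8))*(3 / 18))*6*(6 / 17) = 2514 / 221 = 11.38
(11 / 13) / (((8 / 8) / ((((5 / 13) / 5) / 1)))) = 11 / 169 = 0.07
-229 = -229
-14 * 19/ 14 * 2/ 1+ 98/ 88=-1623/ 44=-36.89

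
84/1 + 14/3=266/3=88.67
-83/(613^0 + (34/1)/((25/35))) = -415/243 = -1.71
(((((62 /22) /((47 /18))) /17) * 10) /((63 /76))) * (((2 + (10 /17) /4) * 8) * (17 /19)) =724160 /61523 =11.77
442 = 442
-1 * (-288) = 288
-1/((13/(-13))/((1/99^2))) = 0.00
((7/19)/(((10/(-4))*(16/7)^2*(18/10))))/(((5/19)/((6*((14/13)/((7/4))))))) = -343/1560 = -0.22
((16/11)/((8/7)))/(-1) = -14/11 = -1.27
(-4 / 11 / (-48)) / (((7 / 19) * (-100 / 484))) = -209 / 2100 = -0.10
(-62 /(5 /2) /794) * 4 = -248 /1985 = -0.12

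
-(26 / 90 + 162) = -7303 / 45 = -162.29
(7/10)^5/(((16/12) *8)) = 50421/3200000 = 0.02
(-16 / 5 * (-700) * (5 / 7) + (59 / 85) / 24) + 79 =3425219 / 2040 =1679.03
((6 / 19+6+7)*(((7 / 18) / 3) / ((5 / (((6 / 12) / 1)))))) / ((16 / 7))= 12397 / 164160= 0.08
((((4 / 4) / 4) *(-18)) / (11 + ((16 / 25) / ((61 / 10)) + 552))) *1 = -305 / 38166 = -0.01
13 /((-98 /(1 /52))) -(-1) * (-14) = -5489 /392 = -14.00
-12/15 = -4/5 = -0.80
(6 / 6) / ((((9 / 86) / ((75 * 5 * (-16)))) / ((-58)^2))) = -192869333.33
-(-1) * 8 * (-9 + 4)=-40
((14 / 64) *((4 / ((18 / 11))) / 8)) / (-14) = -11 / 2304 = -0.00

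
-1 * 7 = -7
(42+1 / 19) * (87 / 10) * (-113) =-41341.94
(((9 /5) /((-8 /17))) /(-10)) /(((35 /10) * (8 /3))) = 459 /11200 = 0.04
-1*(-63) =63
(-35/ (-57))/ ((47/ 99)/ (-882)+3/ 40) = 20374200/ 2470703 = 8.25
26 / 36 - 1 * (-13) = 247 / 18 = 13.72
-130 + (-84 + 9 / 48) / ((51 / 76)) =-17333 / 68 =-254.90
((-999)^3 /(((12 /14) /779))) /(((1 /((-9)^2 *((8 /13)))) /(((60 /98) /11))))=-2516395689356040 /1001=-2513881807548.49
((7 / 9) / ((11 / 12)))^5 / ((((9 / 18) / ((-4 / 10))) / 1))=-68841472 / 195676965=-0.35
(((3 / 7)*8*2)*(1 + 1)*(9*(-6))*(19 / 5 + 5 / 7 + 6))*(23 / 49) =-43877376 / 12005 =-3654.93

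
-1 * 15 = -15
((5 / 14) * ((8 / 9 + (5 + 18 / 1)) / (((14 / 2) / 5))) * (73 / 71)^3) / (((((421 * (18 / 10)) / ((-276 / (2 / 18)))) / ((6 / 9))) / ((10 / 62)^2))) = -24046113312500 / 63858559718331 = -0.38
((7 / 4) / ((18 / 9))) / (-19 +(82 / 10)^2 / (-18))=-1575 / 40924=-0.04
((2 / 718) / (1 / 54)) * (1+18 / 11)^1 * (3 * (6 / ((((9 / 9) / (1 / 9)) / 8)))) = 25056 / 3949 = 6.34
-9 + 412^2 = 169735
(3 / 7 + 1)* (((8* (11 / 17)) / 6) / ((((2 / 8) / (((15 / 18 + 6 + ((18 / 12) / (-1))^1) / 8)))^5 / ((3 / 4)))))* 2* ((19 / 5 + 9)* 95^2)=832779059200 / 28917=28798943.85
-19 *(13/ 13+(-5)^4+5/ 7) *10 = -833530/ 7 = -119075.71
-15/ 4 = -3.75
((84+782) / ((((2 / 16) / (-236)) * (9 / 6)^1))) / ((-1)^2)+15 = -3269971 / 3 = -1089990.33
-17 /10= -1.70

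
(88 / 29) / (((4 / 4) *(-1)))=-88 / 29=-3.03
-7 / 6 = -1.17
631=631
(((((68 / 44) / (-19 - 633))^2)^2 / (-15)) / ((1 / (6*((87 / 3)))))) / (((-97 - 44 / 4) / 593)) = 1436310637 / 714372762894405120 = 0.00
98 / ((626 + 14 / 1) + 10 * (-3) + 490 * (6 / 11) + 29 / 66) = 0.11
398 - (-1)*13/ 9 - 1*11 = 3496/ 9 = 388.44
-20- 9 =-29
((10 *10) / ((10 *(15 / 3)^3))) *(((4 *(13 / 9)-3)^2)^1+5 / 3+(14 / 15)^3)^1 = 206464 / 253125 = 0.82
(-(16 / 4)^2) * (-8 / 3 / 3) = 128 / 9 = 14.22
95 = 95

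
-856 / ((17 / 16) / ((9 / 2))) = -61632 / 17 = -3625.41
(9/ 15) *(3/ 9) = 1/ 5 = 0.20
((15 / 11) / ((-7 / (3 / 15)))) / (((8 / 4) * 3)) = -1 / 154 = -0.01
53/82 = 0.65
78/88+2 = 127/44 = 2.89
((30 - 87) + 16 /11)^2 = 373321 /121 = 3085.30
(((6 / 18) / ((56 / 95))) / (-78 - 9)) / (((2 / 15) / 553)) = -37525 / 1392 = -26.96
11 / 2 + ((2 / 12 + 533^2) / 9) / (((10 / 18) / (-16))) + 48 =-5454191 / 6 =-909031.83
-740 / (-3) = 740 / 3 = 246.67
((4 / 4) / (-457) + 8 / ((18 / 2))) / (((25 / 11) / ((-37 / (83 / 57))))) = -28202251 / 2844825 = -9.91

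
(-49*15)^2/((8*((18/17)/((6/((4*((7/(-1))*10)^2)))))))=2499/128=19.52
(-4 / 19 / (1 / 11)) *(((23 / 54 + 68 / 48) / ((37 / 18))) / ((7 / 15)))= -21890 / 4921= -4.45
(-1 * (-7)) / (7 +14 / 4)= 2 / 3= 0.67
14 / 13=1.08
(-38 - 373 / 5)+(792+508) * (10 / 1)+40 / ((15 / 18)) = 64677 / 5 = 12935.40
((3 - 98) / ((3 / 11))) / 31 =-1045 / 93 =-11.24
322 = 322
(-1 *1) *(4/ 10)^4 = -16/ 625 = -0.03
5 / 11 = 0.45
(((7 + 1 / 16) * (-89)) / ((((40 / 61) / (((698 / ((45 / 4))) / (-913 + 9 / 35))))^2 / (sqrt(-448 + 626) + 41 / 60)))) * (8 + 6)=-1563410750987071 * sqrt(178) / 16532860039200 - 64099840790469911 / 991971602352000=-1326.26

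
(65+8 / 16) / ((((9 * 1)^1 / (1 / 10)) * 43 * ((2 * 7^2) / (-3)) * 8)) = -131 / 2022720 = -0.00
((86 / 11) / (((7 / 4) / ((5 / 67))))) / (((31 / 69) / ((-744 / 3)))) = -949440 / 5159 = -184.04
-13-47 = -60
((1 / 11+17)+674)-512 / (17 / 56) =-186158 / 187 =-995.50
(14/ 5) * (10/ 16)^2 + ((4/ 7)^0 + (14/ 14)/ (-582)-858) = -7970215/ 9312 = -855.91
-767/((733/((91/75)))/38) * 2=-5304572/54975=-96.49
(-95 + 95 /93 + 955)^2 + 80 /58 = 185948509085 /250821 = 741359.41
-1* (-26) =26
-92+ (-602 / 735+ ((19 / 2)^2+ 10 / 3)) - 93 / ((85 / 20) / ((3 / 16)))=-3973 / 1190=-3.34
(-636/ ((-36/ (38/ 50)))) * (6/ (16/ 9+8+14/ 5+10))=9063/ 2540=3.57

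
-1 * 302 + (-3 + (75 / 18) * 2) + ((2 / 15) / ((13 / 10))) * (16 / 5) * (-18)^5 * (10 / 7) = -241945694 / 273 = -886247.96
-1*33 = -33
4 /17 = 0.24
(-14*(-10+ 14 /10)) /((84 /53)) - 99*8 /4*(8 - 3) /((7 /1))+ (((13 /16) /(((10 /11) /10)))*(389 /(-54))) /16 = -33620033 /483840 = -69.49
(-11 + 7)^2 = 16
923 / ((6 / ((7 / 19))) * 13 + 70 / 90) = 58149 / 13387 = 4.34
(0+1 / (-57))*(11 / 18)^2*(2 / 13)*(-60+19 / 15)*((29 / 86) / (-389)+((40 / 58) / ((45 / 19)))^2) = 4077590480359 / 820698320151684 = 0.00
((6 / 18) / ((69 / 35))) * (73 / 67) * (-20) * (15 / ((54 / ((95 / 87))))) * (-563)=6832708750 / 10859427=629.20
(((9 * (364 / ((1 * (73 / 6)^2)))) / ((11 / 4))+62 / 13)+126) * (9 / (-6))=-158677458 / 762047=-208.23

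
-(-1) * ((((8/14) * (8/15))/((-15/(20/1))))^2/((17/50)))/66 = 16384/2226609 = 0.01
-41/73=-0.56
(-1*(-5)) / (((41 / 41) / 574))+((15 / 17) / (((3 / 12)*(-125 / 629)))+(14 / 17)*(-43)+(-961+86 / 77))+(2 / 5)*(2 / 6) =182318677 / 98175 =1857.08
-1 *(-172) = 172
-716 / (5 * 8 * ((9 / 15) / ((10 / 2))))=-895 / 6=-149.17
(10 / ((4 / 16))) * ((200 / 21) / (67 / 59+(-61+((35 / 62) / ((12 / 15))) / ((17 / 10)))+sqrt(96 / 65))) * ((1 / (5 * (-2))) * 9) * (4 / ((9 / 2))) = 395990896230400 * sqrt(390) / 74591641526127621+382547588438912000 / 74591641526127621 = 5.23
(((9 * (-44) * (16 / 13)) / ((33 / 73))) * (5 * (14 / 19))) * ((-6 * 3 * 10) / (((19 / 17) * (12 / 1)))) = 250185600 / 4693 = 53310.38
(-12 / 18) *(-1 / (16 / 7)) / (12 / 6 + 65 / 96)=28 / 257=0.11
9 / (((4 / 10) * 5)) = 9 / 2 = 4.50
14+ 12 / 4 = 17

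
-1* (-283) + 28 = 311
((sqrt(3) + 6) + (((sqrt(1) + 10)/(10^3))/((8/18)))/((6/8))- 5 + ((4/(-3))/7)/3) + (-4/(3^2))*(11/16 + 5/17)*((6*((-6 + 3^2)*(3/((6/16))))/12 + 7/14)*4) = -22324157/1071000 + sqrt(3) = -19.11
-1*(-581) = 581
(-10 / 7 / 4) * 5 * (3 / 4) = -75 / 56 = -1.34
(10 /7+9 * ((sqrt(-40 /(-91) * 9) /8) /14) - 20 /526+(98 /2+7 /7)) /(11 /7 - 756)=-94610 /1388903 - 27 * sqrt(910) /3844568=-0.07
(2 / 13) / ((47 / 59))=118 / 611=0.19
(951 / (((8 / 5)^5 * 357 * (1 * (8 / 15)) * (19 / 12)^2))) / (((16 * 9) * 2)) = 14859375 / 22522888192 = 0.00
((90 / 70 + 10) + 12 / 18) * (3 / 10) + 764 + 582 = 94471 / 70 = 1349.59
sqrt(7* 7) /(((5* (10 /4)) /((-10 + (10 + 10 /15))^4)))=224 /2025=0.11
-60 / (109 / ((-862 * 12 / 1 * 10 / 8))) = 775800 / 109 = 7117.43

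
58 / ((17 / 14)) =812 / 17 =47.76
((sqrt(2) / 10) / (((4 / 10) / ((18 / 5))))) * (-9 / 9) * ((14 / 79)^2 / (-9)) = 0.00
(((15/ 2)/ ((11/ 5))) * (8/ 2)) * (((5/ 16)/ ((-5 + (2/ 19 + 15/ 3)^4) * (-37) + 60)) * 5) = -244351875/ 285441618176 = -0.00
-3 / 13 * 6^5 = -23328 / 13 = -1794.46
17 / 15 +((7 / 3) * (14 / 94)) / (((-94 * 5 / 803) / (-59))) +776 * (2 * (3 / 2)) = 156673139 / 66270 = 2364.16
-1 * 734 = -734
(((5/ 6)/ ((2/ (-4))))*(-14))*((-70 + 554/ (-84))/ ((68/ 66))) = -1734.66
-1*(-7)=7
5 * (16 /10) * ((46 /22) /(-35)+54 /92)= 37348 /8855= 4.22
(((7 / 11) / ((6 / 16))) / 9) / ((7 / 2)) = 16 / 297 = 0.05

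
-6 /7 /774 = -1 /903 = -0.00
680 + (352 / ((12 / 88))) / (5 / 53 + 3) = 186248 / 123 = 1514.21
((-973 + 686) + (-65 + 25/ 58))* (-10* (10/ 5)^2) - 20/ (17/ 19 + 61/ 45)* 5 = 195541545/ 13949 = 14018.32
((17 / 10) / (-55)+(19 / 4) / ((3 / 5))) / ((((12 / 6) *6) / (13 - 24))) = -26023 / 3600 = -7.23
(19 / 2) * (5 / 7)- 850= -11805 / 14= -843.21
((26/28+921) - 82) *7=11759/2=5879.50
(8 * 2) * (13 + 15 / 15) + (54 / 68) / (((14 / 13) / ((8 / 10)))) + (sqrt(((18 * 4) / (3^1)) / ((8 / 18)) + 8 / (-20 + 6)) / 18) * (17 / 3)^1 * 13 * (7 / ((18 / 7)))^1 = 1547 * sqrt(2618) / 972 + 133631 / 595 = 306.02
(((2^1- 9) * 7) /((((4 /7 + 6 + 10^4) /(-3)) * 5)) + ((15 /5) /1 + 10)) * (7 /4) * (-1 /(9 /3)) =-31878133 /4202760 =-7.59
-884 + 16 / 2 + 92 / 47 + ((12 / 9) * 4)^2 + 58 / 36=-714013 / 846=-843.99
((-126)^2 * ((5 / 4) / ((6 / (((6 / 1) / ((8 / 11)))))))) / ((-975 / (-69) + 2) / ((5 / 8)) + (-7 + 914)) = 25103925 / 858184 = 29.25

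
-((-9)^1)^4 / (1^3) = -6561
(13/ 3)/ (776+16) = 13/ 2376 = 0.01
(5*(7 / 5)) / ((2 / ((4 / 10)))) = 7 / 5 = 1.40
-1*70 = -70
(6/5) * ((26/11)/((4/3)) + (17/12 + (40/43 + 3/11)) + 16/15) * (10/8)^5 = 19365875/968704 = 19.99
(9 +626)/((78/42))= 4445/13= 341.92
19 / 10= 1.90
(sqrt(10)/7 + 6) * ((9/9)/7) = sqrt(10)/49 + 6/7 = 0.92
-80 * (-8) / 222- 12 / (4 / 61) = -19993 / 111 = -180.12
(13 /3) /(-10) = -13 /30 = -0.43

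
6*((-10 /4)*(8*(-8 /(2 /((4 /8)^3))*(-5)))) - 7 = -307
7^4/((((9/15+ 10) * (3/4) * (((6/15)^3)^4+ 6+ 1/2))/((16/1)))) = 375156250000000/504639974403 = 743.41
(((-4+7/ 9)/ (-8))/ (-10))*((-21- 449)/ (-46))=-1363/ 3312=-0.41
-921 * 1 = -921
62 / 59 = 1.05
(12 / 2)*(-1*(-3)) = 18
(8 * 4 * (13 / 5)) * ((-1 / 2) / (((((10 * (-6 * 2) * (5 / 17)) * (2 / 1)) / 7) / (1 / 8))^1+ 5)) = 24752 / 45025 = 0.55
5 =5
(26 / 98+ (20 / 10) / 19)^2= 119025 / 866761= 0.14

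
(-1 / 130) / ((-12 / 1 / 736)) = 92 / 195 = 0.47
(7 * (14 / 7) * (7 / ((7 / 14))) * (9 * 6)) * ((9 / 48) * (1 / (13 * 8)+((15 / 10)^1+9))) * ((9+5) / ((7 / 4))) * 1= 4338117 / 26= 166850.65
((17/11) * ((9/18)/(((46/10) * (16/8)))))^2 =7225/1024144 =0.01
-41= -41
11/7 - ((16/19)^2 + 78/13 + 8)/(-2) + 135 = 363701/2527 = 143.93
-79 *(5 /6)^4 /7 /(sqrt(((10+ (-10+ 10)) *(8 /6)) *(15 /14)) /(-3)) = 4.32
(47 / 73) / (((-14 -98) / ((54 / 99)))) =-141 / 44968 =-0.00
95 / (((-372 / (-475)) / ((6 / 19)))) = 2375 / 62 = 38.31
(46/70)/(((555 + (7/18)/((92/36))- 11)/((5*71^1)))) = 75118/175217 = 0.43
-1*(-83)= 83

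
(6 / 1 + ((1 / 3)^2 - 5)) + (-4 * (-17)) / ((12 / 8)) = 46.44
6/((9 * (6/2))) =2/9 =0.22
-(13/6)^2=-169/36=-4.69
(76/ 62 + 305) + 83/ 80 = 762013/ 2480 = 307.26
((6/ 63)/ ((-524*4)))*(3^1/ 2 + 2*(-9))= 11/ 14672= 0.00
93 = 93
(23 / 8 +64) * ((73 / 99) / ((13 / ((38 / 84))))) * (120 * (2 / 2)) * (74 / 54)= 137278325 / 486486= 282.18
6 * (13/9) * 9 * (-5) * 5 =-1950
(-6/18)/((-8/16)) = 2/3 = 0.67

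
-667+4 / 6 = -1999 / 3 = -666.33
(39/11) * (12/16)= 117/44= 2.66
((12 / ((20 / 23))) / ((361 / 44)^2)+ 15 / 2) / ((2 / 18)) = 90371187 / 1303210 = 69.35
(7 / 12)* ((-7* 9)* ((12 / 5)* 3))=-1323 / 5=-264.60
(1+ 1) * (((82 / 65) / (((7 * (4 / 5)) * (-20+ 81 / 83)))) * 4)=-13612 / 143689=-0.09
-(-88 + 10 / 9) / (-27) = -782 / 243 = -3.22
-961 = -961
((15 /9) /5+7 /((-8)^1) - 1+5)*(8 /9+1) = 1411 /216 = 6.53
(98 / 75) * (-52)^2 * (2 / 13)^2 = 83.63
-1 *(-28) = 28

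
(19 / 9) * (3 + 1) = 76 / 9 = 8.44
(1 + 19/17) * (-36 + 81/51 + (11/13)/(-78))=-3560262/48841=-72.89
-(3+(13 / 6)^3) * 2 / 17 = -2845 / 1836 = -1.55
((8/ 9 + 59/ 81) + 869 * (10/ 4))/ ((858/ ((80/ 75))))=2.70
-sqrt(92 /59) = -2*sqrt(1357) /59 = -1.25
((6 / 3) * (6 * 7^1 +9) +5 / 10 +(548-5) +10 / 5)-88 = 1119 / 2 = 559.50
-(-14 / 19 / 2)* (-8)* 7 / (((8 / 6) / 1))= -294 / 19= -15.47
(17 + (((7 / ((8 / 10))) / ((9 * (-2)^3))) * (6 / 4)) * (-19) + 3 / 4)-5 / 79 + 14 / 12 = 338503 / 15168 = 22.32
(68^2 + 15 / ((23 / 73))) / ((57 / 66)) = 2363834 / 437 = 5409.23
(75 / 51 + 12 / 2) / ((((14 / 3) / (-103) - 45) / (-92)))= 3610356 / 236623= 15.26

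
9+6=15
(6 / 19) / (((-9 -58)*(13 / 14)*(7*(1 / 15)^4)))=-607500 / 16549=-36.71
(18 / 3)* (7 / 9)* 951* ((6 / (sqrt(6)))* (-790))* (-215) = 753794300* sqrt(6) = 1846411406.02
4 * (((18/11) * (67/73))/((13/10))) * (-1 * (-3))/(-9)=-16080/10439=-1.54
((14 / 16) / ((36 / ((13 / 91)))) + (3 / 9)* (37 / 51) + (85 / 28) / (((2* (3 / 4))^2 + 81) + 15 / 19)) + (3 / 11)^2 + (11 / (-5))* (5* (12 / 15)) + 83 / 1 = 3291182375083 / 44143878240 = 74.56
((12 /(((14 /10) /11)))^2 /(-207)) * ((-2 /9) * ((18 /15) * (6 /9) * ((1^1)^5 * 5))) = 387200 /10143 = 38.17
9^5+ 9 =59058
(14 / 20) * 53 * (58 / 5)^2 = 624022 / 125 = 4992.18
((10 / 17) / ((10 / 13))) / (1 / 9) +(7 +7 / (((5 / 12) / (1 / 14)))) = 1282 / 85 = 15.08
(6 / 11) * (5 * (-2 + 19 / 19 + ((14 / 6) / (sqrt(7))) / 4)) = -30 / 11 + 5 * sqrt(7) / 22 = -2.13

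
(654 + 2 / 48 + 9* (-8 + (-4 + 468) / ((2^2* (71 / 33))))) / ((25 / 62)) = 56378057 / 21300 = 2646.86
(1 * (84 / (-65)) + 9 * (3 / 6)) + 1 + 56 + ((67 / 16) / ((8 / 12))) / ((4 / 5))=566253 / 8320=68.06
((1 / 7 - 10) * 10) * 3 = -2070 / 7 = -295.71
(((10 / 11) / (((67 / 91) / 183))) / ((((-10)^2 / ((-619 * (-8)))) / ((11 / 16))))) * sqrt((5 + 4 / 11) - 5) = 10308207 * sqrt(11) / 7370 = 4638.87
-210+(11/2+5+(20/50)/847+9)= -1613531/8470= -190.50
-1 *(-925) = 925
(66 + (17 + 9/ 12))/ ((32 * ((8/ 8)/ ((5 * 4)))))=1675/ 32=52.34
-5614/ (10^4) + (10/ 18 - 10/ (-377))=350849/ 16965000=0.02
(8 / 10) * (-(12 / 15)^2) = -64 / 125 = -0.51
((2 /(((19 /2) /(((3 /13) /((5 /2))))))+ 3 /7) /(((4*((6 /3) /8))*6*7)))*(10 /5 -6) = -2582 /60515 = -0.04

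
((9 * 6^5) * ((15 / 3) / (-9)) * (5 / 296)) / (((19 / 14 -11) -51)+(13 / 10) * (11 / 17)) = 7229250 / 658267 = 10.98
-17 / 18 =-0.94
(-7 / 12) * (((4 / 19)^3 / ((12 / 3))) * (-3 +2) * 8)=224 / 20577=0.01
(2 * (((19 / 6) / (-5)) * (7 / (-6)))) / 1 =133 / 90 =1.48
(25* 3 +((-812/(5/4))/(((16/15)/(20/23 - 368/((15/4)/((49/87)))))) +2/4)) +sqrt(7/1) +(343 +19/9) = sqrt(7) +69450113/2070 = 33553.42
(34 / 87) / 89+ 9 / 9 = 7777 / 7743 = 1.00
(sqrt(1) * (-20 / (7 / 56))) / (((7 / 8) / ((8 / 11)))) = -10240 / 77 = -132.99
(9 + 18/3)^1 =15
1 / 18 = 0.06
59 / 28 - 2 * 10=-501 / 28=-17.89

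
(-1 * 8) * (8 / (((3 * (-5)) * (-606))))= -32 / 4545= -0.01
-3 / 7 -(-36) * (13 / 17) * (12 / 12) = 3225 / 119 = 27.10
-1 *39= -39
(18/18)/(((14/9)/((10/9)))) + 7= 54/7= 7.71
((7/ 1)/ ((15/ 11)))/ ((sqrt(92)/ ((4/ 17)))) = 154 * sqrt(23)/ 5865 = 0.13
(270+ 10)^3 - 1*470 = 21951530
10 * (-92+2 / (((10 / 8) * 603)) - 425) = -3117494 / 603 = -5169.97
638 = 638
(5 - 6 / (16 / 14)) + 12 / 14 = 17 / 28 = 0.61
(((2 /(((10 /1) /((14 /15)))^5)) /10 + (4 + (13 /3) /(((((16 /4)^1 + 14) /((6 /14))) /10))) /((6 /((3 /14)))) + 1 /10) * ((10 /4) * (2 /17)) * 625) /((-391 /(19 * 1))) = -12359154386143 /4946614312500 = -2.50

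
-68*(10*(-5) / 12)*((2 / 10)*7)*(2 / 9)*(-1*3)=-2380 / 9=-264.44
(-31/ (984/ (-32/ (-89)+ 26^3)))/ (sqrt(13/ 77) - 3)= 2020549*sqrt(1001)/ 2481320+ 466746819/ 2481320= 213.87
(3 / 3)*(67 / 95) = 67 / 95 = 0.71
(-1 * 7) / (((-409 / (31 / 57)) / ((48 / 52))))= 868 / 101023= 0.01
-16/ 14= -8/ 7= -1.14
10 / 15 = 2 / 3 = 0.67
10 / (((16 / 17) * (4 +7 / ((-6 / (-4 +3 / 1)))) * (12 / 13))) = 2.23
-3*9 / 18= -3 / 2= -1.50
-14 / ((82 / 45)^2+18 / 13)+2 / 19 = -3377363 / 1176689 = -2.87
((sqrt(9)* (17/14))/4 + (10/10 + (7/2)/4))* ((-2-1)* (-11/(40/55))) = 14157/112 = 126.40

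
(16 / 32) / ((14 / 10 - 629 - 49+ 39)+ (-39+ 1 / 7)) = -35 / 47352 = -0.00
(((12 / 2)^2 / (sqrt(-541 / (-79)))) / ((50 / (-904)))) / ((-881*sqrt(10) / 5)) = 8136*sqrt(427390) / 11915525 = 0.45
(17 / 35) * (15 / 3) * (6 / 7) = 102 / 49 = 2.08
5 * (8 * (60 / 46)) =1200 / 23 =52.17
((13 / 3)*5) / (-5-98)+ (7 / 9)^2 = 3292 / 8343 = 0.39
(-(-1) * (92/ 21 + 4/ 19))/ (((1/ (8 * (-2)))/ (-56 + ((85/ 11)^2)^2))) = -1506071928448/ 5841759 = -257811.38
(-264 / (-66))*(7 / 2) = 14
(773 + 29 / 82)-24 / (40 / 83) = 296657 / 410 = 723.55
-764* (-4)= 3056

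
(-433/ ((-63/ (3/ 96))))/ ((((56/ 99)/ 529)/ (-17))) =-42833659/ 12544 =-3414.67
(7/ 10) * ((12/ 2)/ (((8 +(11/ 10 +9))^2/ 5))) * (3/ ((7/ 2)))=1800/ 32761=0.05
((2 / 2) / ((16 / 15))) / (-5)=-3 / 16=-0.19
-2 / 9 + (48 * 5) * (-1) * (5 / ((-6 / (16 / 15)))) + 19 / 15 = 9647 / 45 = 214.38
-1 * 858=-858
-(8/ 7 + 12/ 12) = -15/ 7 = -2.14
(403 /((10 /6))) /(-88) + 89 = 37951 /440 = 86.25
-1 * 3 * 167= -501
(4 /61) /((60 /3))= 0.00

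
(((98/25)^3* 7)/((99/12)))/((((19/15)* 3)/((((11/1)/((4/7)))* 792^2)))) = 162405148.50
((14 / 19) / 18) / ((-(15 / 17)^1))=-119 / 2565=-0.05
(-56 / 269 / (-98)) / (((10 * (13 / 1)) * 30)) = 0.00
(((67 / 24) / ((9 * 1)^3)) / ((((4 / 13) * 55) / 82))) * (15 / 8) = 35711 / 1026432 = 0.03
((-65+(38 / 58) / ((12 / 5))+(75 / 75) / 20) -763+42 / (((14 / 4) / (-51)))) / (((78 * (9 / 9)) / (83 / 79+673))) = -2223221225 / 178698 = -12441.22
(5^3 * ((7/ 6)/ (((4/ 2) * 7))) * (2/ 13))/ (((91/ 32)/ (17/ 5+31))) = 19.39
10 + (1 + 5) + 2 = 18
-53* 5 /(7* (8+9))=-2.23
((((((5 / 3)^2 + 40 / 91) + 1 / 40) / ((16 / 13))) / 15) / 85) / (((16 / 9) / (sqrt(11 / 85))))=0.00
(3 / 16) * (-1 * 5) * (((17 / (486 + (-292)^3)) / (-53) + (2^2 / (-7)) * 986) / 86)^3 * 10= 2636.29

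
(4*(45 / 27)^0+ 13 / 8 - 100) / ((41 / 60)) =-11325 / 82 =-138.11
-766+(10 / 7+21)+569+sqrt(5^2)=-1187 / 7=-169.57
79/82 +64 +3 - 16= 4261/82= 51.96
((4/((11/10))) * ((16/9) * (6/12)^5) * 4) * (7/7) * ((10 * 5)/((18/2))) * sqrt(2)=4000 * sqrt(2)/891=6.35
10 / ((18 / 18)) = 10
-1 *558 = -558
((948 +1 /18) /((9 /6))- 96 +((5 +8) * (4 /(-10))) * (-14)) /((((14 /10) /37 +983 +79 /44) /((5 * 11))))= 7359561220 /216446661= 34.00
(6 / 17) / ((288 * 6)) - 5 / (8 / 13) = -39779 / 4896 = -8.12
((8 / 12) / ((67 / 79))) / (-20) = -79 / 2010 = -0.04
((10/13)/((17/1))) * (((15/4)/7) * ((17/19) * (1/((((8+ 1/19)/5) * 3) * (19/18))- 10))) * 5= -31250/29393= -1.06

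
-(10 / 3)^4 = -10000 / 81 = -123.46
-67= -67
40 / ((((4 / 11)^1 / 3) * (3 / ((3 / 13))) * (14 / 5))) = 825 / 91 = 9.07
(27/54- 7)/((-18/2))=13/18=0.72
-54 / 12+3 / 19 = -165 / 38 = -4.34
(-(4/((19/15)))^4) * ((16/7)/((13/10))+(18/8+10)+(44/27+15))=-36133080000/11859211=-3046.84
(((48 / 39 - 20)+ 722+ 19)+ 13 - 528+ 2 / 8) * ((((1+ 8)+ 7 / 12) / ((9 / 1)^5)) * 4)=1240735 / 9211644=0.13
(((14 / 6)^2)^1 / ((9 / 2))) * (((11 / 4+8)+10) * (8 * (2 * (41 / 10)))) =666988 / 405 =1646.88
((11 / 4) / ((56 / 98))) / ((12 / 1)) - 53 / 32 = -241 / 192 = -1.26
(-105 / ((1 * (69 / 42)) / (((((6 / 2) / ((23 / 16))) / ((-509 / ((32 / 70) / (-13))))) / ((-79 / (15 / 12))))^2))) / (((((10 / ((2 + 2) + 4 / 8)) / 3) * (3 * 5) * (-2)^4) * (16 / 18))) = -34992 / 16623786946720915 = -0.00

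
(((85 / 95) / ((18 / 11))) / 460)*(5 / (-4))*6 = -187 / 20976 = -0.01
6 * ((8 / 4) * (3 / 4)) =9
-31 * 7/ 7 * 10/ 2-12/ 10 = -781/ 5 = -156.20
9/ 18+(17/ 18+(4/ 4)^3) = 22/ 9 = 2.44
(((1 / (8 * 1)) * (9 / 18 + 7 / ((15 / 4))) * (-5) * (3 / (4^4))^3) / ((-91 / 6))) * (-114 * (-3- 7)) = 546345 / 3053453312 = 0.00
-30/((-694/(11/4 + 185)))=11265/1388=8.12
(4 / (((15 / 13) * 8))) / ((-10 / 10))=-13 / 30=-0.43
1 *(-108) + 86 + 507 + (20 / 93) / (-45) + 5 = 410126 / 837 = 490.00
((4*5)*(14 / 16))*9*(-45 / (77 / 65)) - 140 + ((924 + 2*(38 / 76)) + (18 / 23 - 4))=-2631793 / 506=-5201.17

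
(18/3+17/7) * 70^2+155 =41455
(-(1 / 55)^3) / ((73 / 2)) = -2 / 12145375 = -0.00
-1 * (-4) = 4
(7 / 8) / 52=7 / 416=0.02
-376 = -376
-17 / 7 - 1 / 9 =-160 / 63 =-2.54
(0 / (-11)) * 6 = 0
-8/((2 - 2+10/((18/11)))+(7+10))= -9/26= -0.35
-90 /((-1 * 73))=90 /73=1.23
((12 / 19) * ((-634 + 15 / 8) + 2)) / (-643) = 15123 / 24434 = 0.62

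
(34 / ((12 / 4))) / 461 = 34 / 1383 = 0.02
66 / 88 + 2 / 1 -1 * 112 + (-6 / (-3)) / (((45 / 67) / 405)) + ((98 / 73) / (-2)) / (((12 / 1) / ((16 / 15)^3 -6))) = 3243332921 / 2956500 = 1097.02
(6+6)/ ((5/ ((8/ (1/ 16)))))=1536/ 5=307.20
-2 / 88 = -1 / 44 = -0.02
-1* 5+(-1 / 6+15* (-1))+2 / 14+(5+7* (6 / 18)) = -533 / 42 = -12.69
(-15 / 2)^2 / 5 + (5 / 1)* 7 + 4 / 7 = 1311 / 28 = 46.82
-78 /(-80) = 39 /40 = 0.98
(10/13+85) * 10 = 11150/13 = 857.69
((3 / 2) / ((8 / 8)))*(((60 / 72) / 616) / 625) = 1 / 308000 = 0.00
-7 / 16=-0.44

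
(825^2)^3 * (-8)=-2522398376953125000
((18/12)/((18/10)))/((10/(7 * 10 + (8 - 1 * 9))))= 5.75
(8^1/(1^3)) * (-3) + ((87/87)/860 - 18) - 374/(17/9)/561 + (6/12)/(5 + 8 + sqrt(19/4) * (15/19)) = -7806247997/184489780 - 15 * sqrt(19)/12619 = -42.32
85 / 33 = 2.58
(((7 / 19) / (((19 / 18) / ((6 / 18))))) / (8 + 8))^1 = 21 / 2888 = 0.01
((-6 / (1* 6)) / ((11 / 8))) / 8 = -1 / 11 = -0.09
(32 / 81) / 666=16 / 26973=0.00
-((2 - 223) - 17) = 238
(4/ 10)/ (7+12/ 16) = 8/ 155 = 0.05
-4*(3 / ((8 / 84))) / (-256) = 63 / 128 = 0.49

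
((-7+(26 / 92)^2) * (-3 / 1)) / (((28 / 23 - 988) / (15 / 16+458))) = -322570647 / 33408512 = -9.66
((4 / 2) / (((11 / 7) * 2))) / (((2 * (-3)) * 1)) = -7 / 66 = -0.11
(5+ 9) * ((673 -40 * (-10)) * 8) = 120176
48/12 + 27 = 31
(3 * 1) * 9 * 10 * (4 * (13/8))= 1755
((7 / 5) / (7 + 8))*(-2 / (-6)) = 0.03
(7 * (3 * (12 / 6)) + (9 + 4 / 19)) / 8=973 / 152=6.40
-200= -200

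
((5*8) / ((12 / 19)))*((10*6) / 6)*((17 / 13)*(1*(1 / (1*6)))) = 16150 / 117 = 138.03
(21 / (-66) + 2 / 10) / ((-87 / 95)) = 247 / 1914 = 0.13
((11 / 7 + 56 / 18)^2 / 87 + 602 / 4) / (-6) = -104110253 / 4143636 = -25.13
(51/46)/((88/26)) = 663/2024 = 0.33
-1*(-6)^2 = -36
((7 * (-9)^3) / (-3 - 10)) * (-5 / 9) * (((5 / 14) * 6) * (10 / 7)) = -60750 / 91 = -667.58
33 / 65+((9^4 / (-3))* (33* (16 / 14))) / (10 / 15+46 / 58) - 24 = -3266373543 / 57785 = -56526.32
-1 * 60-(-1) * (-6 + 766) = 700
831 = 831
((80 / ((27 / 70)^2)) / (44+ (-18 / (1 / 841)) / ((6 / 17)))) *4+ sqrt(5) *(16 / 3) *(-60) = -320 *sqrt(5) - 224000 / 4462209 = -715.59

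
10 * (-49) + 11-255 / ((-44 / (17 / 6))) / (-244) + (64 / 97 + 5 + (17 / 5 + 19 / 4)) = -4845154417 / 10413920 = -465.26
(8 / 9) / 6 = 4 / 27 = 0.15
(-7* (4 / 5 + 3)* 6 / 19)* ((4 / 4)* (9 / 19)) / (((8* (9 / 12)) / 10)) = -126 / 19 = -6.63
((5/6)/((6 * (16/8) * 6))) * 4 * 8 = 10/27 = 0.37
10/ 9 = 1.11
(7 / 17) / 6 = 7 / 102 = 0.07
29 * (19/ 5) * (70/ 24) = 3857/ 12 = 321.42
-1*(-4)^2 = -16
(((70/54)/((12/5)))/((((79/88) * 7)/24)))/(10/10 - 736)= -880/313551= -0.00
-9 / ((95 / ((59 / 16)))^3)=-1848411 / 3511808000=-0.00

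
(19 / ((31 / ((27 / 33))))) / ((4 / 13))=2223 / 1364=1.63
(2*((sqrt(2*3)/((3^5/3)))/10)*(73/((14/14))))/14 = 73*sqrt(6)/5670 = 0.03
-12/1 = -12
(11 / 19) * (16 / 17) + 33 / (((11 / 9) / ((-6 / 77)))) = -38774 / 24871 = -1.56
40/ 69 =0.58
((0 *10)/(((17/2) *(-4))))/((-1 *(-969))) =0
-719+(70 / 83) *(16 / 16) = -59607 / 83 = -718.16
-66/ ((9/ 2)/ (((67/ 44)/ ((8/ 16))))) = -134/ 3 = -44.67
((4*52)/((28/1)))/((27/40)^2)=83200/5103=16.30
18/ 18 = 1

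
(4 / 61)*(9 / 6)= 6 / 61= 0.10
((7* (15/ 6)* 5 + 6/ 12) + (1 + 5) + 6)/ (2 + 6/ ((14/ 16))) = 350/ 31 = 11.29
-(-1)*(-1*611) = -611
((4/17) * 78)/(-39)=-8/17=-0.47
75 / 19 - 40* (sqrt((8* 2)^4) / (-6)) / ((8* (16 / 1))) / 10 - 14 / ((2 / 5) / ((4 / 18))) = -427 / 171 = -2.50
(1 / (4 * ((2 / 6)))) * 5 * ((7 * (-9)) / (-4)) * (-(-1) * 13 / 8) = 12285 / 128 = 95.98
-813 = -813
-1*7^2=-49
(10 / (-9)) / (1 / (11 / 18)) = -55 / 81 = -0.68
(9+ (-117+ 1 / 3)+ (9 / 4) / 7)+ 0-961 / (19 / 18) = -1624355 / 1596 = -1017.77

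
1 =1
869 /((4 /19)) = 16511 /4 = 4127.75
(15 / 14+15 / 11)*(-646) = -121125 / 77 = -1573.05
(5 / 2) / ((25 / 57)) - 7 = -13 / 10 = -1.30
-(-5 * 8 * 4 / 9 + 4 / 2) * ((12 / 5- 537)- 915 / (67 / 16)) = -11941774 / 1005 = -11882.36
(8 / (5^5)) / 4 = 2 / 3125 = 0.00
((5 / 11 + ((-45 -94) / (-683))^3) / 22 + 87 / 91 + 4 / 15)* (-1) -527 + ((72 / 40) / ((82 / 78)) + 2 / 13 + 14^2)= -712811557640402977 / 2157565502147055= -330.38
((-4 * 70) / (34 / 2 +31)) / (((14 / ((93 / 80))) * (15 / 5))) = -31 / 192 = -0.16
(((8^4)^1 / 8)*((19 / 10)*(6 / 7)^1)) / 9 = 9728 / 105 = 92.65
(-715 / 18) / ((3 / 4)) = -1430 / 27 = -52.96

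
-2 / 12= -1 / 6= -0.17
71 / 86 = 0.83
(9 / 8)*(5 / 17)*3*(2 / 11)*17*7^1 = 945 / 44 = 21.48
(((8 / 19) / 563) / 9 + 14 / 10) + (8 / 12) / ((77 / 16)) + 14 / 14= 94093892 / 37065105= 2.54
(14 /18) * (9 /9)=7 /9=0.78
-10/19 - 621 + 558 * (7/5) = 15169/95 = 159.67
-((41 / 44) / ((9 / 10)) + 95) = -19015 / 198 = -96.04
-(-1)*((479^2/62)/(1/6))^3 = 326119557704754267/29791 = 10946915434351.12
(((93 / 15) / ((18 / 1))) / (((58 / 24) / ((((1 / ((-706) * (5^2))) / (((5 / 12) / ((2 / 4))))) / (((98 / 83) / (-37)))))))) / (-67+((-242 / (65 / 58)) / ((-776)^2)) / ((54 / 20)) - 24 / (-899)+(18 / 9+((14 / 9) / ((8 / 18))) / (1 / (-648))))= -77972916001032 / 599046948681839774375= -0.00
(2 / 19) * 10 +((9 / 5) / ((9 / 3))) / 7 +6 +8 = 10067 / 665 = 15.14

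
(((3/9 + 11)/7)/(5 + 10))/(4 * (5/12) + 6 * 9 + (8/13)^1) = 442/230475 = 0.00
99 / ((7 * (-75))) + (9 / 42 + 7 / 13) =2567 / 4550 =0.56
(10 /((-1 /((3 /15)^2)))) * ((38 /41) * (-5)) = 76 /41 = 1.85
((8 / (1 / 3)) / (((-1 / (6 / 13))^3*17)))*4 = -20736 / 37349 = -0.56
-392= -392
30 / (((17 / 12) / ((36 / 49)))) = 12960 / 833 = 15.56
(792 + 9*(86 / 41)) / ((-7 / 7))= -33246 / 41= -810.88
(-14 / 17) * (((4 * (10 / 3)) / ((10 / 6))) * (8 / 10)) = -448 / 85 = -5.27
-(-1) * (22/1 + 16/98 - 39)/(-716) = 825/35084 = 0.02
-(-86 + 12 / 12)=85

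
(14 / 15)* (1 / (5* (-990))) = -7 / 37125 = -0.00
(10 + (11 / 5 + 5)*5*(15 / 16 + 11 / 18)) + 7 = 291 / 4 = 72.75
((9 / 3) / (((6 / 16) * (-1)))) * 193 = -1544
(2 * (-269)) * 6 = -3228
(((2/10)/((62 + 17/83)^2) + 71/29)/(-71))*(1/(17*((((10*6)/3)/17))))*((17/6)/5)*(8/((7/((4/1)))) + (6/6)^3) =-261423159062/48025141124625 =-0.01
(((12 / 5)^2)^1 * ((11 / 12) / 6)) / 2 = 11 / 25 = 0.44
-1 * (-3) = 3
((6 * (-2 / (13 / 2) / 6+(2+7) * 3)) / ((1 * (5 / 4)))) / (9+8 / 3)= 25224 / 2275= 11.09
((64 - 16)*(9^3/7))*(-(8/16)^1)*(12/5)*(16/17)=-3359232/595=-5645.77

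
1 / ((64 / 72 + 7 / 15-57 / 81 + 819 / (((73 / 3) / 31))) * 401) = 9855 / 4125876569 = 0.00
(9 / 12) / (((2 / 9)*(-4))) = -27 / 32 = -0.84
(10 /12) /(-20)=-1 /24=-0.04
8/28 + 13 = 93/7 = 13.29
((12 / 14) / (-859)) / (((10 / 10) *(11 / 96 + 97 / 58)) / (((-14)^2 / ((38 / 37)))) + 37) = -8652672 / 320923716847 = -0.00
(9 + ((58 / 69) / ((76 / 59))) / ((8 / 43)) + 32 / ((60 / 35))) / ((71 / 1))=653909 / 1489296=0.44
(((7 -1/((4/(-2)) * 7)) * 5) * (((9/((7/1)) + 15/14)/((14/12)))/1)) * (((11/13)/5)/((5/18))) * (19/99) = 8.35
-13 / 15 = -0.87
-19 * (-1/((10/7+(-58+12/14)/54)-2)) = -513/44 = -11.66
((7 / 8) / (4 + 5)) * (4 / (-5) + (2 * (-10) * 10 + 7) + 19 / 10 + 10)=-12733 / 720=-17.68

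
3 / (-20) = -3 / 20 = -0.15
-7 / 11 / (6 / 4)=-14 / 33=-0.42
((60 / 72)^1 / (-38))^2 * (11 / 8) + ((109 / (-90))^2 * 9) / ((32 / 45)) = 4825343 / 259920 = 18.56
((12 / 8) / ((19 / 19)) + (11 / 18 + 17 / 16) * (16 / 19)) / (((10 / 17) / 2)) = 3383 / 342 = 9.89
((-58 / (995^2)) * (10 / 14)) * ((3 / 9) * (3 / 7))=-58 / 9702245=-0.00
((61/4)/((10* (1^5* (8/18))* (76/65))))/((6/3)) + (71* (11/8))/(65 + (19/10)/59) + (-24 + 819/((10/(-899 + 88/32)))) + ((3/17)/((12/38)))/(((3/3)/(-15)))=-13704434262047/186626816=-73432.29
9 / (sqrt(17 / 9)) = 27 * sqrt(17) / 17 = 6.55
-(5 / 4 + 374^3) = -209254501 / 4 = -52313625.25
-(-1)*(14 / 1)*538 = 7532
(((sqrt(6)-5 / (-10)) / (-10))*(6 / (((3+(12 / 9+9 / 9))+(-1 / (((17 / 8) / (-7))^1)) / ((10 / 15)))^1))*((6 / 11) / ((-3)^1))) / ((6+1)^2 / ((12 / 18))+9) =51 / 792550+51*sqrt(6) / 396275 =0.00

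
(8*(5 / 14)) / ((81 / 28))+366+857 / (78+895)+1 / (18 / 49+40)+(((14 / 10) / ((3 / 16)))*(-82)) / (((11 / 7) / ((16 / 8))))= -3526987405003 / 8574066270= -411.36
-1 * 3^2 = -9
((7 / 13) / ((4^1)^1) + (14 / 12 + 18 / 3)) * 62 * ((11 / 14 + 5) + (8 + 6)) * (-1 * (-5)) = 44782.93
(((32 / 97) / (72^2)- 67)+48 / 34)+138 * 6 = 203669171 / 267138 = 762.41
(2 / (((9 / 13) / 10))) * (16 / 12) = 38.52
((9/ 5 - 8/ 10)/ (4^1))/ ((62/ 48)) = 6/ 31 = 0.19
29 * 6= 174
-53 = -53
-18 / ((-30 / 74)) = 222 / 5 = 44.40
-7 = -7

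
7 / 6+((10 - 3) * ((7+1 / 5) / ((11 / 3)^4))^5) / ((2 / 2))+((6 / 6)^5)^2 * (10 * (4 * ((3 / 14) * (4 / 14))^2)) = 39875174866666238008481246867 / 30286363834370185914217518750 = 1.32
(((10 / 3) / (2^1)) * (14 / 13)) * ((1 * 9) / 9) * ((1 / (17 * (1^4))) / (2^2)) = 35 / 1326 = 0.03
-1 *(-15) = 15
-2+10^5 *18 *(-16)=-28800002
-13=-13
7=7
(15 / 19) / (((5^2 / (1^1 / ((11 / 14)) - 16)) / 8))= -3888 / 1045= -3.72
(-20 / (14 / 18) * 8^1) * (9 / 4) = -3240 / 7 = -462.86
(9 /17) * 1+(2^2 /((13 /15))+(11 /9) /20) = 207091 /39780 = 5.21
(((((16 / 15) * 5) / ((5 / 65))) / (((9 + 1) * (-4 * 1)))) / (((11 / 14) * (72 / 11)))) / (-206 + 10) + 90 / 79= 681427 / 597240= 1.14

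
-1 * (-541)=541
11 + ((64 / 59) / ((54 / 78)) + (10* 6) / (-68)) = 105476 / 9027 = 11.68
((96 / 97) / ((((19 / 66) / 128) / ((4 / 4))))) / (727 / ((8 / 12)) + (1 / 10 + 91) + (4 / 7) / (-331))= 587220480 / 1576780493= 0.37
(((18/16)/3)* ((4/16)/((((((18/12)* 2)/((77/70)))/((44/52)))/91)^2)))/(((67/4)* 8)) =717409/1286400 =0.56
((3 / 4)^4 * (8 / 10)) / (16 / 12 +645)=243 / 620480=0.00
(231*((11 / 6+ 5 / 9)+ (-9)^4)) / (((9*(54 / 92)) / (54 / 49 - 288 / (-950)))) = 108619071682 / 269325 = 403301.11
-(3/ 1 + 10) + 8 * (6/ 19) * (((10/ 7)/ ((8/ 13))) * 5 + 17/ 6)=3123/ 133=23.48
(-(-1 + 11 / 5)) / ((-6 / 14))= 14 / 5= 2.80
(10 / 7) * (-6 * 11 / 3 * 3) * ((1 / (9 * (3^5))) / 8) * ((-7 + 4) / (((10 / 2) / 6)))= 11 / 567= 0.02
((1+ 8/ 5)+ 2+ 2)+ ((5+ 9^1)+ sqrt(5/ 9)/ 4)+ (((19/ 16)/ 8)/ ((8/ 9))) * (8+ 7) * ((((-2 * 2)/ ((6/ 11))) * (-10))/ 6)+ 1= sqrt(5)/ 12+ 133671/ 2560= 52.40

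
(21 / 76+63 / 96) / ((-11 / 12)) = -1701 / 1672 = -1.02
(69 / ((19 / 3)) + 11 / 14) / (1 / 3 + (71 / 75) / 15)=3495375 / 118636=29.46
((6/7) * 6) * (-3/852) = -9/497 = -0.02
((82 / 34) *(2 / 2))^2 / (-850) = -0.01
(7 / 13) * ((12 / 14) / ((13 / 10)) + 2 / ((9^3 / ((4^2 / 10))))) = 220156 / 616005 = 0.36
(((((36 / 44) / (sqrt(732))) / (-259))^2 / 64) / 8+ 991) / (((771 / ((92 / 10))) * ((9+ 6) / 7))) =924498407978869 / 167529882110976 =5.52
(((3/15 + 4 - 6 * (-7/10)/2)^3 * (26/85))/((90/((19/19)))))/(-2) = -361179/850000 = -0.42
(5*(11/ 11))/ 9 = 5/ 9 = 0.56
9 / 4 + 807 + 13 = 822.25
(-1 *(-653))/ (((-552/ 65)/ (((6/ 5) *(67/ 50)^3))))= -2553177107/ 11500000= -222.02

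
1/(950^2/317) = 317/902500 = 0.00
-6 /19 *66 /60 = -0.35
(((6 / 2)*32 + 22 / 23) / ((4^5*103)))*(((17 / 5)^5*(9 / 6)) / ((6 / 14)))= 2216396777 / 1516160000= 1.46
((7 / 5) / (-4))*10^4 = -3500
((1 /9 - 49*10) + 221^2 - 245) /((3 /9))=144318.33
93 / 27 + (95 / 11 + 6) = 1790 / 99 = 18.08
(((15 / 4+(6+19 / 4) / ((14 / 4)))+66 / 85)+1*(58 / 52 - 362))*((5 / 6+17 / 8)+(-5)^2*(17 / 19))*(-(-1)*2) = -126238550359 / 7054320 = -17895.21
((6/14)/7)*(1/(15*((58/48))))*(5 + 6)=264/7105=0.04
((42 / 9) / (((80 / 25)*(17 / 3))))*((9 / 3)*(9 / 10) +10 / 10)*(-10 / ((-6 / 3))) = 1295 / 272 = 4.76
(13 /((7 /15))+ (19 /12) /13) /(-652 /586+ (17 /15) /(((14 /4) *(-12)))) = -134280435 /5469386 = -24.55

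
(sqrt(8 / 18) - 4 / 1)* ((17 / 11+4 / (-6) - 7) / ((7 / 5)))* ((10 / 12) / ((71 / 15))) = 126250 / 49203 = 2.57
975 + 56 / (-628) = 153061 / 157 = 974.91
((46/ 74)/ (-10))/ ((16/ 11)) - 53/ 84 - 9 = -1202633/ 124320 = -9.67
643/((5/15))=1929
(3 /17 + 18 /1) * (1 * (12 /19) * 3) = 34.44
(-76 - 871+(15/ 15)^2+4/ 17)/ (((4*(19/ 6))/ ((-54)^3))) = 3797559288/ 323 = 11757149.50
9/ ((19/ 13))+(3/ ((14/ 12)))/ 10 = 4266/ 665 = 6.42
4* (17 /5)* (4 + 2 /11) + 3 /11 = 3143 /55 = 57.15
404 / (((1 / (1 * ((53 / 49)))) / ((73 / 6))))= 781538 / 147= 5316.59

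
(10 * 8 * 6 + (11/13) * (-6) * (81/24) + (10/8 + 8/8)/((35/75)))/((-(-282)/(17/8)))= 482341/136864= 3.52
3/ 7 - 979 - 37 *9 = -1311.57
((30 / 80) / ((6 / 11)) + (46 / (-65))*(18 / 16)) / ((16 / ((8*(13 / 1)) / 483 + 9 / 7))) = -0.01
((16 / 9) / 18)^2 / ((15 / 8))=512 / 98415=0.01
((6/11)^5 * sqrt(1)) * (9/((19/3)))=209952/3059969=0.07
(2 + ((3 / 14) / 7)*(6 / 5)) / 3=499 / 735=0.68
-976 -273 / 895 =-873793 / 895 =-976.31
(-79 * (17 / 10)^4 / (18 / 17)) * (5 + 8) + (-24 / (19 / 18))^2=-492815403179 / 64980000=-7584.11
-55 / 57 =-0.96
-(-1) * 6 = 6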